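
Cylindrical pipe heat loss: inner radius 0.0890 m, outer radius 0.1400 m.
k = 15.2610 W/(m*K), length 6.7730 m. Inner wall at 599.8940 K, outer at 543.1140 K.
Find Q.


dT = 56.7800 K
ln(ro/ri) = 0.4530
Q = 2*pi*15.2610*6.7730*56.7800 / 0.4530 = 81402.0458 W

81402.0458 W


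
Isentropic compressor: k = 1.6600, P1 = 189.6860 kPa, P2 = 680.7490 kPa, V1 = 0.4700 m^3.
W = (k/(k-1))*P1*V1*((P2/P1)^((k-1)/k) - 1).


(k-1)/k = 0.3976
(P2/P1)^exp = 1.6620
W = 2.5152 * 189.6860 * 0.4700 * (1.6620 - 1) = 148.4522 kJ

148.4522 kJ


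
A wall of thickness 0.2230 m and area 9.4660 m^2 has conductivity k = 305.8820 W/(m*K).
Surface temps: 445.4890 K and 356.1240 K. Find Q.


dT = 89.3650 K
Q = 305.8820 * 9.4660 * 89.3650 / 0.2230 = 1160333.9996 W

1160333.9996 W


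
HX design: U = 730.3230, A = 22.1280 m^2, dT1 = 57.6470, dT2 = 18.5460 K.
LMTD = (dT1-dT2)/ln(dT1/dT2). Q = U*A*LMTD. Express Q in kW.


LMTD = 34.4780 K
Q = 730.3230 * 22.1280 * 34.4780 = 557185.4325 W = 557.1854 kW

557.1854 kW


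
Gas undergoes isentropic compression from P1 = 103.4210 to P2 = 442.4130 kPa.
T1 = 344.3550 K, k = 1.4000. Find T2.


(k-1)/k = 0.2857
(P2/P1)^exp = 1.5148
T2 = 344.3550 * 1.5148 = 521.6206 K

521.6206 K


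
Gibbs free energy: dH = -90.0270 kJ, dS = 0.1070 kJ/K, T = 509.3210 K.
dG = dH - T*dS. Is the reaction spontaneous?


T*dS = 509.3210 * 0.1070 = 54.4973 kJ
dG = -90.0270 - 54.4973 = -144.5243 kJ (spontaneous)

dG = -144.5243 kJ, spontaneous


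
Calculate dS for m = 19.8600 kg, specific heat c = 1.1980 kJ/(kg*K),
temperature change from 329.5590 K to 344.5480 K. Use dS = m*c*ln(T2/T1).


T2/T1 = 1.0455
ln(T2/T1) = 0.0445
dS = 19.8600 * 1.1980 * 0.0445 = 1.0582 kJ/K

1.0582 kJ/K


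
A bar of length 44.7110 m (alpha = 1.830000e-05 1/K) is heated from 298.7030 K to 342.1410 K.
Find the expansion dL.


dT = 43.4380 K
dL = 1.830000e-05 * 44.7110 * 43.4380 = 0.035541 m
L_final = 44.746541 m

dL = 0.035541 m


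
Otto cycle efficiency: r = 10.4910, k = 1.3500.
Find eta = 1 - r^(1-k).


r^(k-1) = 2.2766
eta = 1 - 1/2.2766 = 0.5607 = 56.0748%

56.0748%


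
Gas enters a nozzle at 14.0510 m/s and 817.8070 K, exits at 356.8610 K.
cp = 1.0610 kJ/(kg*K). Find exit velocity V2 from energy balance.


dT = 460.9460 K
2*cp*1000*dT = 978127.4120
V1^2 = 197.4306
V2 = sqrt(978324.8426) = 989.1030 m/s

989.1030 m/s


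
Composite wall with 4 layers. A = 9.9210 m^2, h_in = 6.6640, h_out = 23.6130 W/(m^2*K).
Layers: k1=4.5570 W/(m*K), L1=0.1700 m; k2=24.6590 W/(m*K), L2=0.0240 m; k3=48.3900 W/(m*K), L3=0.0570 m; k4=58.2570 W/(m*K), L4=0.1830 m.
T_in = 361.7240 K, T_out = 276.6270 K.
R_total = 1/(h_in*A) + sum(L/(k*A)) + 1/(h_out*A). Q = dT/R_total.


R_conv_in = 1/(6.6640*9.9210) = 0.0151
R_1 = 0.1700/(4.5570*9.9210) = 0.0038
R_2 = 0.0240/(24.6590*9.9210) = 9.8103e-05
R_3 = 0.0570/(48.3900*9.9210) = 0.0001
R_4 = 0.1830/(58.2570*9.9210) = 0.0003
R_conv_out = 1/(23.6130*9.9210) = 0.0043
R_total = 0.0237 K/W
Q = 85.0970 / 0.0237 = 3592.4306 W

R_total = 0.0237 K/W, Q = 3592.4306 W


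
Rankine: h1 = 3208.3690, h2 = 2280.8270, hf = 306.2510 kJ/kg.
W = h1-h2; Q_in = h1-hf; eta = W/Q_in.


W = 927.5420 kJ/kg
Q_in = 2902.1180 kJ/kg
eta = 0.3196 = 31.9609%

eta = 31.9609%


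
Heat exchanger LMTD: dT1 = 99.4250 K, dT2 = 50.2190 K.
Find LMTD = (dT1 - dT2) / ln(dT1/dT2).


dT1/dT2 = 1.9798
ln(dT1/dT2) = 0.6830
LMTD = 49.2060 / 0.6830 = 72.0429 K

72.0429 K


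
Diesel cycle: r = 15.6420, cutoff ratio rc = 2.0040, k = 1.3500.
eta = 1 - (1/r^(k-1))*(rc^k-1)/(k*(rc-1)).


r^(k-1) = 2.6182
rc^k = 2.5560
eta = 0.5615 = 56.1528%

56.1528%


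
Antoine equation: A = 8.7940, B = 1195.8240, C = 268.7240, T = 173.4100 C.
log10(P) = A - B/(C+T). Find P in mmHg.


C+T = 442.1340
B/(C+T) = 2.7047
log10(P) = 8.7940 - 2.7047 = 6.0893
P = 10^6.0893 = 1228388.6731 mmHg

1228388.6731 mmHg


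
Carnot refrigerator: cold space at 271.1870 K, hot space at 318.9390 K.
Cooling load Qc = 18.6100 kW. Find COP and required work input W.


COP = 271.1870 / 47.7520 = 5.6791
W = 18.6100 / 5.6791 = 3.2769 kW

COP = 5.6791, W = 3.2769 kW


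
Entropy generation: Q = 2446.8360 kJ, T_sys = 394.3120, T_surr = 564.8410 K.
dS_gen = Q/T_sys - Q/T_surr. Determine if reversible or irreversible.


dS_sys = 2446.8360/394.3120 = 6.2053 kJ/K
dS_surr = -2446.8360/564.8410 = -4.3319 kJ/K
dS_gen = 6.2053 - 4.3319 = 1.8734 kJ/K (irreversible)

dS_gen = 1.8734 kJ/K, irreversible


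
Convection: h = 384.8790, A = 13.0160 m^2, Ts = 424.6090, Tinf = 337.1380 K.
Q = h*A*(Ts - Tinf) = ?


dT = 87.4710 K
Q = 384.8790 * 13.0160 * 87.4710 = 438193.4151 W

438193.4151 W


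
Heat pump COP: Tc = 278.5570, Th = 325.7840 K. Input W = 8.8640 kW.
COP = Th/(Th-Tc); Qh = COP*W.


COP = 325.7840 / 47.2270 = 6.8983
Qh = 6.8983 * 8.8640 = 61.1462 kW

COP = 6.8983, Qh = 61.1462 kW


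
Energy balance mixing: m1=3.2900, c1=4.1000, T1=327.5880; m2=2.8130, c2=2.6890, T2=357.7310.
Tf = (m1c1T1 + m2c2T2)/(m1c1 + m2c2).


num = 7124.7680
den = 21.0532
Tf = 338.4180 K

338.4180 K


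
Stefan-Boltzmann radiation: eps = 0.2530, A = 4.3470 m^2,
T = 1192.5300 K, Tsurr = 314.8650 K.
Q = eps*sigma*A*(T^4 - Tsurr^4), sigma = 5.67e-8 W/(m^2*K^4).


T^4 = 2.0224e+12
Tsurr^4 = 9.8287e+09
Q = 0.2530 * 5.67e-8 * 4.3470 * 2.0126e+12 = 125503.1812 W

125503.1812 W


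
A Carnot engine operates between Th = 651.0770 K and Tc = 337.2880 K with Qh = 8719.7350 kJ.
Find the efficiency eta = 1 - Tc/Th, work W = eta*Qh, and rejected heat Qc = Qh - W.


eta = 1 - 337.2880/651.0770 = 0.4820
W = 0.4820 * 8719.7350 = 4202.5090 kJ
Qc = 8719.7350 - 4202.5090 = 4517.2260 kJ

eta = 48.1954%, W = 4202.5090 kJ, Qc = 4517.2260 kJ


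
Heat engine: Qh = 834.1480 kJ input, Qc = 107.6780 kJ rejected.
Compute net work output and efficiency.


W = 834.1480 - 107.6780 = 726.4700 kJ
eta = 726.4700 / 834.1480 = 0.8709 = 87.0913%

W = 726.4700 kJ, eta = 87.0913%


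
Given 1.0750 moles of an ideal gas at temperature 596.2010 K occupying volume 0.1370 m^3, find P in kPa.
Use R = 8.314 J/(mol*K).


P = nRT/V = 1.0750 * 8.314 * 596.2010 / 0.1370
= 5328.5762 / 0.1370 = 38894.7171 Pa = 38.8947 kPa

38.8947 kPa


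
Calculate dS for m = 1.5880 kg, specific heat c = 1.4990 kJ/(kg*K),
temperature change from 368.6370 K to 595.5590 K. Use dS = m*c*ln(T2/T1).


T2/T1 = 1.6156
ln(T2/T1) = 0.4797
dS = 1.5880 * 1.4990 * 0.4797 = 1.1419 kJ/K

1.1419 kJ/K


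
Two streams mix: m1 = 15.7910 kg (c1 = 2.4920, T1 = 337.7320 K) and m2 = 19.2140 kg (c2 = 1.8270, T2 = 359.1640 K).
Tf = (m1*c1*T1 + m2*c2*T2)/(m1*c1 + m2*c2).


num = 25898.2352
den = 74.4552
Tf = 347.8367 K

347.8367 K


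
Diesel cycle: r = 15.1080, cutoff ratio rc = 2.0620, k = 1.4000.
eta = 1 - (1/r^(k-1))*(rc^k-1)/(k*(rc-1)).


r^(k-1) = 2.9627
rc^k = 2.7543
eta = 0.6017 = 60.1749%

60.1749%


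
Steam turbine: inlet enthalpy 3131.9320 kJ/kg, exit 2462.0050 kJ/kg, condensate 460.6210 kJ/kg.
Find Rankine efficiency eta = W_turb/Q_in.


W = 669.9270 kJ/kg
Q_in = 2671.3110 kJ/kg
eta = 0.2508 = 25.0786%

eta = 25.0786%


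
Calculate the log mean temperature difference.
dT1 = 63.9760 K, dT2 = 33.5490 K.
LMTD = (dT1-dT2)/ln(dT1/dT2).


dT1/dT2 = 1.9069
ln(dT1/dT2) = 0.6455
LMTD = 30.4270 / 0.6455 = 47.1370 K

47.1370 K


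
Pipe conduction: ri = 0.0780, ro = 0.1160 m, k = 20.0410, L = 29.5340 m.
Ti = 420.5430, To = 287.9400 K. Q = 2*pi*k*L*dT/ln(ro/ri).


dT = 132.6030 K
ln(ro/ri) = 0.3969
Q = 2*pi*20.0410*29.5340*132.6030 / 0.3969 = 1242550.8463 W

1242550.8463 W


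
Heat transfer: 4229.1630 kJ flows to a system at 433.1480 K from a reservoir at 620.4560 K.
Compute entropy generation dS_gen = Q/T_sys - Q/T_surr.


dS_sys = 4229.1630/433.1480 = 9.7638 kJ/K
dS_surr = -4229.1630/620.4560 = -6.8162 kJ/K
dS_gen = 9.7638 - 6.8162 = 2.9476 kJ/K (irreversible)

dS_gen = 2.9476 kJ/K, irreversible


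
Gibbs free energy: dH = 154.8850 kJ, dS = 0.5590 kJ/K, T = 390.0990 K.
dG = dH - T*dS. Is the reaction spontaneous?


T*dS = 390.0990 * 0.5590 = 218.0653 kJ
dG = 154.8850 - 218.0653 = -63.1803 kJ (spontaneous)

dG = -63.1803 kJ, spontaneous


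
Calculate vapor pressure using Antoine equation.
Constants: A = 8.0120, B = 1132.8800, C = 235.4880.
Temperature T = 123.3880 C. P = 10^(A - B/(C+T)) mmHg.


C+T = 358.8760
B/(C+T) = 3.1567
log10(P) = 8.0120 - 3.1567 = 4.8553
P = 10^4.8553 = 71656.4109 mmHg

71656.4109 mmHg


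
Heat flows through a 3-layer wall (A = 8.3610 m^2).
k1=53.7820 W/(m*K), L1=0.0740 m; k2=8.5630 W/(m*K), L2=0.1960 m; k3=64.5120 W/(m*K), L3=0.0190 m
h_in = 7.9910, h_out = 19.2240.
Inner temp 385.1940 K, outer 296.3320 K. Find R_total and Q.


R_conv_in = 1/(7.9910*8.3610) = 0.0150
R_1 = 0.0740/(53.7820*8.3610) = 0.0002
R_2 = 0.1960/(8.5630*8.3610) = 0.0027
R_3 = 0.0190/(64.5120*8.3610) = 3.5225e-05
R_conv_out = 1/(19.2240*8.3610) = 0.0062
R_total = 0.0241 K/W
Q = 88.8620 / 0.0241 = 3683.2239 W

R_total = 0.0241 K/W, Q = 3683.2239 W


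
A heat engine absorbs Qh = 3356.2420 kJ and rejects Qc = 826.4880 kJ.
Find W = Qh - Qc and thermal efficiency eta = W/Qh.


W = 3356.2420 - 826.4880 = 2529.7540 kJ
eta = 2529.7540 / 3356.2420 = 0.7537 = 75.3746%

W = 2529.7540 kJ, eta = 75.3746%


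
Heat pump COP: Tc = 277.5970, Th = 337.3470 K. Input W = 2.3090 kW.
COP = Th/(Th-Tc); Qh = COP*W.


COP = 337.3470 / 59.7500 = 5.6460
Qh = 5.6460 * 2.3090 = 13.0366 kW

COP = 5.6460, Qh = 13.0366 kW


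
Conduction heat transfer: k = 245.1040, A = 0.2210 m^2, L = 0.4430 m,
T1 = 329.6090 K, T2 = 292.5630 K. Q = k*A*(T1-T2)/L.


dT = 37.0460 K
Q = 245.1040 * 0.2210 * 37.0460 / 0.4430 = 4529.8129 W

4529.8129 W


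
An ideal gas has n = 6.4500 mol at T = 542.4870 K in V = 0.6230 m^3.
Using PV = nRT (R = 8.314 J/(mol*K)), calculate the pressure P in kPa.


P = nRT/V = 6.4500 * 8.314 * 542.4870 / 0.6230
= 29091.0281 / 0.6230 = 46695.0692 Pa = 46.6951 kPa

46.6951 kPa


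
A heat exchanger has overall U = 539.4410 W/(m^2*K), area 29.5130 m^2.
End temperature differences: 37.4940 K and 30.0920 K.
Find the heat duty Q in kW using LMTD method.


LMTD = 33.6575 K
Q = 539.4410 * 29.5130 * 33.6575 = 535844.2491 W = 535.8442 kW

535.8442 kW


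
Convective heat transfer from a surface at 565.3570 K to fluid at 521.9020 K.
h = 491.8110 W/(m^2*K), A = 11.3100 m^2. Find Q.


dT = 43.4550 K
Q = 491.8110 * 11.3100 * 43.4550 = 241713.3276 W

241713.3276 W


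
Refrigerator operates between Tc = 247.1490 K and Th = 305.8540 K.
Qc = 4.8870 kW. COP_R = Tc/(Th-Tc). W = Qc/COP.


COP = 247.1490 / 58.7050 = 4.2100
W = 4.8870 / 4.2100 = 1.1608 kW

COP = 4.2100, W = 1.1608 kW


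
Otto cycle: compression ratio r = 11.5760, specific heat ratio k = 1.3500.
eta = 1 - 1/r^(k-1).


r^(k-1) = 2.3564
eta = 1 - 1/2.3564 = 0.5756 = 57.5620%

57.5620%


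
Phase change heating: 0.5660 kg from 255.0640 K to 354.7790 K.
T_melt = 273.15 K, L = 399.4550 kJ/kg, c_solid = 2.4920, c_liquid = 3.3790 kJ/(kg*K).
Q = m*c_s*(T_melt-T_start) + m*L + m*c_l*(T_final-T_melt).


Q1 (sensible, solid) = 0.5660 * 2.4920 * 18.0860 = 25.5098 kJ
Q2 (latent) = 0.5660 * 399.4550 = 226.0915 kJ
Q3 (sensible, liquid) = 0.5660 * 3.3790 * 81.6290 = 156.1166 kJ
Q_total = 407.7179 kJ

407.7179 kJ


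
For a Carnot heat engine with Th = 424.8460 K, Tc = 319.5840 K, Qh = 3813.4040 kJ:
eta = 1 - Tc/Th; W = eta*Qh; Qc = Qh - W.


eta = 1 - 319.5840/424.8460 = 0.2478
W = 0.2478 * 3813.4040 = 944.8283 kJ
Qc = 3813.4040 - 944.8283 = 2868.5757 kJ

eta = 24.7765%, W = 944.8283 kJ, Qc = 2868.5757 kJ


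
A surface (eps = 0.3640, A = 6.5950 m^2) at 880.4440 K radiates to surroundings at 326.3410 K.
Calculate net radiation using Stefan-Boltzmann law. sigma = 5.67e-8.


T^4 = 6.0091e+11
Tsurr^4 = 1.1342e+10
Q = 0.3640 * 5.67e-8 * 6.5950 * 5.8956e+11 = 80247.3461 W

80247.3461 W


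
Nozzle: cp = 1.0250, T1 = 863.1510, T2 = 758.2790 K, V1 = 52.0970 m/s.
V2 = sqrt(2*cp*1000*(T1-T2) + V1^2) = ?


dT = 104.8720 K
2*cp*1000*dT = 214987.6000
V1^2 = 2714.0974
V2 = sqrt(217701.6974) = 466.5851 m/s

466.5851 m/s


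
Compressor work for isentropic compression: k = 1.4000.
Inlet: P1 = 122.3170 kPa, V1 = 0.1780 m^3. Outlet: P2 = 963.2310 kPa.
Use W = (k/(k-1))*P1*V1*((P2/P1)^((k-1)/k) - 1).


(k-1)/k = 0.2857
(P2/P1)^exp = 1.8033
W = 3.5000 * 122.3170 * 0.1780 * (1.8033 - 1) = 61.2148 kJ

61.2148 kJ


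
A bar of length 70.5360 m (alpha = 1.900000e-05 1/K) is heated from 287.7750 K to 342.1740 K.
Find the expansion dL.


dT = 54.3990 K
dL = 1.900000e-05 * 70.5360 * 54.3990 = 0.072905 m
L_final = 70.608905 m

dL = 0.072905 m


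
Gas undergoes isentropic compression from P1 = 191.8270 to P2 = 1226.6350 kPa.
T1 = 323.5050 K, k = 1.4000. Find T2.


(k-1)/k = 0.2857
(P2/P1)^exp = 1.6991
T2 = 323.5050 * 1.6991 = 549.6816 K

549.6816 K


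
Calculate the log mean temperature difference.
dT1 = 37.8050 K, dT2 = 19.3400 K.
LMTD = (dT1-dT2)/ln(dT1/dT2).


dT1/dT2 = 1.9548
ln(dT1/dT2) = 0.6703
LMTD = 18.4650 / 0.6703 = 27.5488 K

27.5488 K


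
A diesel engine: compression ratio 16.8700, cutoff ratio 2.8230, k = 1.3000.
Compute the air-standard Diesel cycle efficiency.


r^(k-1) = 2.3342
rc^k = 3.8541
eta = 0.4841 = 48.4052%

48.4052%


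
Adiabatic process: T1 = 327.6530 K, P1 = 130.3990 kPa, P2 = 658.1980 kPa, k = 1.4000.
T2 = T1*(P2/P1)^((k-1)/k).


(k-1)/k = 0.2857
(P2/P1)^exp = 1.5881
T2 = 327.6530 * 1.5881 = 520.3491 K

520.3491 K


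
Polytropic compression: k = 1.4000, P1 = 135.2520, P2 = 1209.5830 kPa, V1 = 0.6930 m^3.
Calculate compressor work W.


(k-1)/k = 0.2857
(P2/P1)^exp = 1.8701
W = 3.5000 * 135.2520 * 0.6930 * (1.8701 - 1) = 285.4255 kJ

285.4255 kJ


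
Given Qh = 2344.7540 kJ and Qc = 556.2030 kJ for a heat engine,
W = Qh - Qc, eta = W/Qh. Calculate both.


W = 2344.7540 - 556.2030 = 1788.5510 kJ
eta = 1788.5510 / 2344.7540 = 0.7628 = 76.2788%

W = 1788.5510 kJ, eta = 76.2788%


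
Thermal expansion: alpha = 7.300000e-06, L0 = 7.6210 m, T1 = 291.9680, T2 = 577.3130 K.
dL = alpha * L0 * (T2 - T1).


dT = 285.3450 K
dL = 7.300000e-06 * 7.6210 * 285.3450 = 0.015875 m
L_final = 7.636875 m

dL = 0.015875 m


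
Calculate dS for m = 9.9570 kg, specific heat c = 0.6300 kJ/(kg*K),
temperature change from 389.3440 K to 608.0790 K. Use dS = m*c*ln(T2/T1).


T2/T1 = 1.5618
ln(T2/T1) = 0.4458
dS = 9.9570 * 0.6300 * 0.4458 = 2.7967 kJ/K

2.7967 kJ/K


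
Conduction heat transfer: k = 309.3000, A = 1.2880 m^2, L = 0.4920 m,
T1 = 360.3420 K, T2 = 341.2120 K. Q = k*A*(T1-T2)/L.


dT = 19.1300 K
Q = 309.3000 * 1.2880 * 19.1300 / 0.4920 = 15489.7943 W

15489.7943 W


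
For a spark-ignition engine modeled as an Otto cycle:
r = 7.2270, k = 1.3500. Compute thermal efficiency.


r^(k-1) = 1.9982
eta = 1 - 1/1.9982 = 0.4995 = 49.9545%

49.9545%


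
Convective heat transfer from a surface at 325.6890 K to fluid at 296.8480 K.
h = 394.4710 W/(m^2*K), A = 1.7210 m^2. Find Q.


dT = 28.8410 K
Q = 394.4710 * 1.7210 * 28.8410 = 19579.7105 W

19579.7105 W


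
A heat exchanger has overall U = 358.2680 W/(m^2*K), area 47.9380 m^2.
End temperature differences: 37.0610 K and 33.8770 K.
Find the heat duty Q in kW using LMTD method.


LMTD = 35.4452 K
Q = 358.2680 * 47.9380 * 35.4452 = 608758.4141 W = 608.7584 kW

608.7584 kW


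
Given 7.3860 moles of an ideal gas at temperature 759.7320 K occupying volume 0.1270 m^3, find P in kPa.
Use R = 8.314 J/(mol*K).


P = nRT/V = 7.3860 * 8.314 * 759.7320 / 0.1270
= 46653.0179 / 0.1270 = 367346.5977 Pa = 367.3466 kPa

367.3466 kPa


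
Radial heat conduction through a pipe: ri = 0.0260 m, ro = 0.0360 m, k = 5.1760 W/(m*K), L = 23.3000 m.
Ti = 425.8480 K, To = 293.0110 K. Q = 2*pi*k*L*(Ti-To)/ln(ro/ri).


dT = 132.8370 K
ln(ro/ri) = 0.3254
Q = 2*pi*5.1760*23.3000*132.8370 / 0.3254 = 309315.4917 W

309315.4917 W


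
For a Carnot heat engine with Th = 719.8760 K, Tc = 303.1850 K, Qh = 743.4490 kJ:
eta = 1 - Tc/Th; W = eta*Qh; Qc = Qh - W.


eta = 1 - 303.1850/719.8760 = 0.5788
W = 0.5788 * 743.4490 = 430.3359 kJ
Qc = 743.4490 - 430.3359 = 313.1131 kJ

eta = 57.8837%, W = 430.3359 kJ, Qc = 313.1131 kJ


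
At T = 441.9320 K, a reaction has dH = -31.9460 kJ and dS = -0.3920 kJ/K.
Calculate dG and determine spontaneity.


T*dS = 441.9320 * -0.3920 = -173.2373 kJ
dG = -31.9460 + 173.2373 = 141.2913 kJ (non-spontaneous)

dG = 141.2913 kJ, non-spontaneous


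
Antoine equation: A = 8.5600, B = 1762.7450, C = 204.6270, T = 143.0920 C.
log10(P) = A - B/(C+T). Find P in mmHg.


C+T = 347.7190
B/(C+T) = 5.0695
log10(P) = 8.5600 - 5.0695 = 3.4905
P = 10^3.4905 = 3094.1928 mmHg

3094.1928 mmHg


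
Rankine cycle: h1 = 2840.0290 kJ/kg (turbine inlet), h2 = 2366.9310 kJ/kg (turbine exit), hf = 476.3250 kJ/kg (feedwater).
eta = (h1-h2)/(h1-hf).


W = 473.0980 kJ/kg
Q_in = 2363.7040 kJ/kg
eta = 0.2002 = 20.0151%

eta = 20.0151%


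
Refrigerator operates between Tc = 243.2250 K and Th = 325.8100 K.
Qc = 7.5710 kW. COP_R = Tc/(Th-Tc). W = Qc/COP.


COP = 243.2250 / 82.5850 = 2.9451
W = 7.5710 / 2.9451 = 2.5707 kW

COP = 2.9451, W = 2.5707 kW


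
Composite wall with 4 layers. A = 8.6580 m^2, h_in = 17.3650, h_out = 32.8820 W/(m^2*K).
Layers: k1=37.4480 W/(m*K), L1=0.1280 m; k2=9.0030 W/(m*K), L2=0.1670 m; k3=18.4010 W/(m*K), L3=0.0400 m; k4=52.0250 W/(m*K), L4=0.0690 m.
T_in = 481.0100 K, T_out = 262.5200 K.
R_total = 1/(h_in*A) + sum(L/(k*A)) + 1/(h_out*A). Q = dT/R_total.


R_conv_in = 1/(17.3650*8.6580) = 0.0067
R_1 = 0.1280/(37.4480*8.6580) = 0.0004
R_2 = 0.1670/(9.0030*8.6580) = 0.0021
R_3 = 0.0400/(18.4010*8.6580) = 0.0003
R_4 = 0.0690/(52.0250*8.6580) = 0.0002
R_conv_out = 1/(32.8820*8.6580) = 0.0035
R_total = 0.0131 K/W
Q = 218.4900 / 0.0131 = 16671.7759 W

R_total = 0.0131 K/W, Q = 16671.7759 W


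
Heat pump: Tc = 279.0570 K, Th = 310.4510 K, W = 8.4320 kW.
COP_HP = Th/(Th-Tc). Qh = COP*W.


COP = 310.4510 / 31.3940 = 9.8889
Qh = 9.8889 * 8.4320 = 83.3829 kW

COP = 9.8889, Qh = 83.3829 kW


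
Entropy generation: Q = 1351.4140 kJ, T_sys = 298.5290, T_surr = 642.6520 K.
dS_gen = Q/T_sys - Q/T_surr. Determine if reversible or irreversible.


dS_sys = 1351.4140/298.5290 = 4.5269 kJ/K
dS_surr = -1351.4140/642.6520 = -2.1029 kJ/K
dS_gen = 4.5269 - 2.1029 = 2.4240 kJ/K (irreversible)

dS_gen = 2.4240 kJ/K, irreversible


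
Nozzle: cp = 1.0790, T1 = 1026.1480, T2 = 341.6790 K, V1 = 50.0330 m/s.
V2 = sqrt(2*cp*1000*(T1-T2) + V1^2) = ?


dT = 684.4690 K
2*cp*1000*dT = 1477084.1020
V1^2 = 2503.3011
V2 = sqrt(1479587.4031) = 1216.3829 m/s

1216.3829 m/s


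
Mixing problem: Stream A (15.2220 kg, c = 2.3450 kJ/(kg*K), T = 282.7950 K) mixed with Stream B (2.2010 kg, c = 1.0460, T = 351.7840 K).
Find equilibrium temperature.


num = 10904.4277
den = 37.9978
Tf = 286.9750 K

286.9750 K


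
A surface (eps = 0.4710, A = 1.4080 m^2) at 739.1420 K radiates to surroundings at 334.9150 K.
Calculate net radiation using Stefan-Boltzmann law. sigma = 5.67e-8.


T^4 = 2.9848e+11
Tsurr^4 = 1.2582e+10
Q = 0.4710 * 5.67e-8 * 1.4080 * 2.8590e+11 = 10750.1459 W

10750.1459 W


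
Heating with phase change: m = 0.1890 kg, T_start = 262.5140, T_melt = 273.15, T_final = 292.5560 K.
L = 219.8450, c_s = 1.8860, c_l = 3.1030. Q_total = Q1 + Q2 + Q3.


Q1 (sensible, solid) = 0.1890 * 1.8860 * 10.6360 = 3.7912 kJ
Q2 (latent) = 0.1890 * 219.8450 = 41.5507 kJ
Q3 (sensible, liquid) = 0.1890 * 3.1030 * 19.4060 = 11.3810 kJ
Q_total = 56.7229 kJ

56.7229 kJ


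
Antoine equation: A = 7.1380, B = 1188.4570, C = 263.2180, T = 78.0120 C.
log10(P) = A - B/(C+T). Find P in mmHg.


C+T = 341.2300
B/(C+T) = 3.4829
log10(P) = 7.1380 - 3.4829 = 3.6551
P = 10^3.6551 = 4519.9955 mmHg

4519.9955 mmHg


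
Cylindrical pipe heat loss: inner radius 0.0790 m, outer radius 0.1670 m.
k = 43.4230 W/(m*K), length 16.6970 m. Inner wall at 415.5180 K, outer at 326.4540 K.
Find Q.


dT = 89.0640 K
ln(ro/ri) = 0.7485
Q = 2*pi*43.4230*16.6970*89.0640 / 0.7485 = 542028.1793 W

542028.1793 W


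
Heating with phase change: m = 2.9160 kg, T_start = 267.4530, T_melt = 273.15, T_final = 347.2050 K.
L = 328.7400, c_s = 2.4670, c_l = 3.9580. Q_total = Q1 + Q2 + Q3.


Q1 (sensible, solid) = 2.9160 * 2.4670 * 5.6970 = 40.9829 kJ
Q2 (latent) = 2.9160 * 328.7400 = 958.6058 kJ
Q3 (sensible, liquid) = 2.9160 * 3.9580 * 74.0550 = 854.7079 kJ
Q_total = 1854.2966 kJ

1854.2966 kJ


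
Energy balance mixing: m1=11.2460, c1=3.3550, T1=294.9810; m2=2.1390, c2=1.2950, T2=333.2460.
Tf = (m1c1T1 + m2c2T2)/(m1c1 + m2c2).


num = 12052.8236
den = 40.5003
Tf = 297.5981 K

297.5981 K


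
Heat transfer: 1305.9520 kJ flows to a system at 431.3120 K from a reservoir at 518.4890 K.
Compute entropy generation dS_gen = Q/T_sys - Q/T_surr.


dS_sys = 1305.9520/431.3120 = 3.0279 kJ/K
dS_surr = -1305.9520/518.4890 = -2.5188 kJ/K
dS_gen = 3.0279 - 2.5188 = 0.5091 kJ/K (irreversible)

dS_gen = 0.5091 kJ/K, irreversible


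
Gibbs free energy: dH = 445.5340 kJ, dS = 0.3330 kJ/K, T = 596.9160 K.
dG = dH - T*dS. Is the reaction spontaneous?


T*dS = 596.9160 * 0.3330 = 198.7730 kJ
dG = 445.5340 - 198.7730 = 246.7610 kJ (non-spontaneous)

dG = 246.7610 kJ, non-spontaneous


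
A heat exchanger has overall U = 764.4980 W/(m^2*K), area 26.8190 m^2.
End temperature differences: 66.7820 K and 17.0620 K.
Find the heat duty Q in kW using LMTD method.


LMTD = 36.4361 K
Q = 764.4980 * 26.8190 * 36.4361 = 747052.4787 W = 747.0525 kW

747.0525 kW


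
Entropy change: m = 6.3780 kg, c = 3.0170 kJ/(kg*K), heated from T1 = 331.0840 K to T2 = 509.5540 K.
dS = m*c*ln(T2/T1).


T2/T1 = 1.5390
ln(T2/T1) = 0.4312
dS = 6.3780 * 3.0170 * 0.4312 = 8.2966 kJ/K

8.2966 kJ/K


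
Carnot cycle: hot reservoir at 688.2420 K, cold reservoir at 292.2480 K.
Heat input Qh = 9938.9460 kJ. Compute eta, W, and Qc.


eta = 1 - 292.2480/688.2420 = 0.5754
W = 0.5754 * 9938.9460 = 5718.5743 kJ
Qc = 9938.9460 - 5718.5743 = 4220.3717 kJ

eta = 57.5370%, W = 5718.5743 kJ, Qc = 4220.3717 kJ


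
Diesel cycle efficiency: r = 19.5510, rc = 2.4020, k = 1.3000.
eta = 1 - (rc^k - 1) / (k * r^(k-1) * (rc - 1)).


r^(k-1) = 2.4398
rc^k = 3.1242
eta = 0.5223 = 52.2292%

52.2292%


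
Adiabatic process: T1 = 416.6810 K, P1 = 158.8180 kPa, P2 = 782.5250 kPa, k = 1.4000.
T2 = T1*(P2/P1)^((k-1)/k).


(k-1)/k = 0.2857
(P2/P1)^exp = 1.5772
T2 = 416.6810 * 1.5772 = 657.1870 K

657.1870 K


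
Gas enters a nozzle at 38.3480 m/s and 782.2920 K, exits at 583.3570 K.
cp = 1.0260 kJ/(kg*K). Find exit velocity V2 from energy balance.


dT = 198.9350 K
2*cp*1000*dT = 408214.6200
V1^2 = 1470.5691
V2 = sqrt(409685.1891) = 640.0666 m/s

640.0666 m/s


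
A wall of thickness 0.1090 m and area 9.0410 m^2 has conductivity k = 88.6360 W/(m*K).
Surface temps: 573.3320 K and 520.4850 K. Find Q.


dT = 52.8470 K
Q = 88.6360 * 9.0410 * 52.8470 / 0.1090 = 388526.3325 W

388526.3325 W


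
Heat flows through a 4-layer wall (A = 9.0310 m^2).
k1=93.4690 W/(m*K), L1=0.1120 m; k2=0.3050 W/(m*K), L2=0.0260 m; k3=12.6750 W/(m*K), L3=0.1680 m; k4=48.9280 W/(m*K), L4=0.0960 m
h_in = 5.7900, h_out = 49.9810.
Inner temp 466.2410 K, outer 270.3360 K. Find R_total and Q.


R_conv_in = 1/(5.7900*9.0310) = 0.0191
R_1 = 0.1120/(93.4690*9.0310) = 0.0001
R_2 = 0.0260/(0.3050*9.0310) = 0.0094
R_3 = 0.1680/(12.6750*9.0310) = 0.0015
R_4 = 0.0960/(48.9280*9.0310) = 0.0002
R_conv_out = 1/(49.9810*9.0310) = 0.0022
R_total = 0.0326 K/W
Q = 195.9050 / 0.0326 = 6009.9838 W

R_total = 0.0326 K/W, Q = 6009.9838 W


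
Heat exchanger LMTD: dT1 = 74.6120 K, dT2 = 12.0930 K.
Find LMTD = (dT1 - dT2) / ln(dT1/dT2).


dT1/dT2 = 6.1699
ln(dT1/dT2) = 1.8197
LMTD = 62.5190 / 1.8197 = 34.3572 K

34.3572 K


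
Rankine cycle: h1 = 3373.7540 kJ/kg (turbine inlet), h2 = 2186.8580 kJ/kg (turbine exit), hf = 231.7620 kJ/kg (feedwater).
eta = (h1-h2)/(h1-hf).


W = 1186.8960 kJ/kg
Q_in = 3141.9920 kJ/kg
eta = 0.3778 = 37.7753%

eta = 37.7753%


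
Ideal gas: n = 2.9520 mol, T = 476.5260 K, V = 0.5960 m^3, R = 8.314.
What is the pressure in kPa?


P = nRT/V = 2.9520 * 8.314 * 476.5260 / 0.5960
= 11695.3433 / 0.5960 = 19623.0592 Pa = 19.6231 kPa

19.6231 kPa


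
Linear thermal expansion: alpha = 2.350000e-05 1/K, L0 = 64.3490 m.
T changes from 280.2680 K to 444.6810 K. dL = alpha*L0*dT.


dT = 164.4130 K
dL = 2.350000e-05 * 64.3490 * 164.4130 = 0.248626 m
L_final = 64.597626 m

dL = 0.248626 m


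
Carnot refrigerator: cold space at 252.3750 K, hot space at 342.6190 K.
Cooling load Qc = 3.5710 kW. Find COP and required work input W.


COP = 252.3750 / 90.2440 = 2.7966
W = 3.5710 / 2.7966 = 1.2769 kW

COP = 2.7966, W = 1.2769 kW


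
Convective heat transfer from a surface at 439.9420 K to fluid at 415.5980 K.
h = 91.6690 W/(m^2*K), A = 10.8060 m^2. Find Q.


dT = 24.3440 K
Q = 91.6690 * 10.8060 * 24.3440 = 24114.5630 W

24114.5630 W


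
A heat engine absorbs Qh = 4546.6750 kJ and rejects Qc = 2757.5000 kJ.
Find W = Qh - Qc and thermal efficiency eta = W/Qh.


W = 4546.6750 - 2757.5000 = 1789.1750 kJ
eta = 1789.1750 / 4546.6750 = 0.3935 = 39.3513%

W = 1789.1750 kJ, eta = 39.3513%


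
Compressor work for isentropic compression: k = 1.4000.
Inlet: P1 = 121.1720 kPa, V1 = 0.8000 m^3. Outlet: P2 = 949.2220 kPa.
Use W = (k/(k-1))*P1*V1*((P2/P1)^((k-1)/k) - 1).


(k-1)/k = 0.2857
(P2/P1)^exp = 1.8006
W = 3.5000 * 121.1720 * 0.8000 * (1.8006 - 1) = 271.6309 kJ

271.6309 kJ


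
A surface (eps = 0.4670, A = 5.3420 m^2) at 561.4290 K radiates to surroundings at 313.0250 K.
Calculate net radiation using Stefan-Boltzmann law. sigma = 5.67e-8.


T^4 = 9.9353e+10
Tsurr^4 = 9.6010e+09
Q = 0.4670 * 5.67e-8 * 5.3420 * 8.9752e+10 = 12695.3947 W

12695.3947 W


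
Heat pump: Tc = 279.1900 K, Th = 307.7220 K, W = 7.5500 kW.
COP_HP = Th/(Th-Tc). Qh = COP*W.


COP = 307.7220 / 28.5320 = 10.7852
Qh = 10.7852 * 7.5500 = 81.4279 kW

COP = 10.7852, Qh = 81.4279 kW


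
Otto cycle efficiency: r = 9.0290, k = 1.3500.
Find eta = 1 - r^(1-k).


r^(k-1) = 2.1601
eta = 1 - 1/2.1601 = 0.5371 = 53.7058%

53.7058%


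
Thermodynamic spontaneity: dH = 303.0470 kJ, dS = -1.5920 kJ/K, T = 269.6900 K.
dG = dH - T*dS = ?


T*dS = 269.6900 * -1.5920 = -429.3465 kJ
dG = 303.0470 + 429.3465 = 732.3935 kJ (non-spontaneous)

dG = 732.3935 kJ, non-spontaneous


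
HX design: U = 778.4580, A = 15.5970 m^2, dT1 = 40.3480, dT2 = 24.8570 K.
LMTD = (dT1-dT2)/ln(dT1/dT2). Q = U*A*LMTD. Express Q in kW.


LMTD = 31.9796 K
Q = 778.4580 * 15.5970 * 31.9796 = 388283.9190 W = 388.2839 kW

388.2839 kW


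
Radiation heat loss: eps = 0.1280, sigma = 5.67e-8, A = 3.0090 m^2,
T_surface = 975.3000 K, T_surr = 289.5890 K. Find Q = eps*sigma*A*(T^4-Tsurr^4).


T^4 = 9.0480e+11
Tsurr^4 = 7.0328e+09
Q = 0.1280 * 5.67e-8 * 3.0090 * 8.9777e+11 = 19605.5603 W

19605.5603 W


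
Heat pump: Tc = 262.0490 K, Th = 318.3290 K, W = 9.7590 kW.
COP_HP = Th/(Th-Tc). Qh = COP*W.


COP = 318.3290 / 56.2800 = 5.6562
Qh = 5.6562 * 9.7590 = 55.1985 kW

COP = 5.6562, Qh = 55.1985 kW


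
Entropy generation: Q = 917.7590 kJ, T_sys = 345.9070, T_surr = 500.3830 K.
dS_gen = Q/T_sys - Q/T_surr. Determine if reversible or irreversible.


dS_sys = 917.7590/345.9070 = 2.6532 kJ/K
dS_surr = -917.7590/500.3830 = -1.8341 kJ/K
dS_gen = 2.6532 - 1.8341 = 0.8191 kJ/K (irreversible)

dS_gen = 0.8191 kJ/K, irreversible


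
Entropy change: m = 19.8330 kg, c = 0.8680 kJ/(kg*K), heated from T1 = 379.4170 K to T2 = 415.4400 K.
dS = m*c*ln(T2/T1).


T2/T1 = 1.0949
ln(T2/T1) = 0.0907
dS = 19.8330 * 0.8680 * 0.0907 = 1.5614 kJ/K

1.5614 kJ/K


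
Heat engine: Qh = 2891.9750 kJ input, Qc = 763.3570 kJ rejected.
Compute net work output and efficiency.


W = 2891.9750 - 763.3570 = 2128.6180 kJ
eta = 2128.6180 / 2891.9750 = 0.7360 = 73.6043%

W = 2128.6180 kJ, eta = 73.6043%


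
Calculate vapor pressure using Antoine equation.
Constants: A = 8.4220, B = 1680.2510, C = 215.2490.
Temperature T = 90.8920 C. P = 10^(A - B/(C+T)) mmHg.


C+T = 306.1410
B/(C+T) = 5.4885
log10(P) = 8.4220 - 5.4885 = 2.9335
P = 10^2.9335 = 858.0501 mmHg

858.0501 mmHg


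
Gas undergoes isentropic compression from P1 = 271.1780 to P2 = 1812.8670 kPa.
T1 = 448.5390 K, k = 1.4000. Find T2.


(k-1)/k = 0.2857
(P2/P1)^exp = 1.7209
T2 = 448.5390 * 1.7209 = 771.8739 K

771.8739 K


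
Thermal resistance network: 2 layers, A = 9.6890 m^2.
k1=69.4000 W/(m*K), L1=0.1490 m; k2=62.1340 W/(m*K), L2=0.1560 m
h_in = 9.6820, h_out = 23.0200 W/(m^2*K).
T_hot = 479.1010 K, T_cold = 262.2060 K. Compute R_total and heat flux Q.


R_conv_in = 1/(9.6820*9.6890) = 0.0107
R_1 = 0.1490/(69.4000*9.6890) = 0.0002
R_2 = 0.1560/(62.1340*9.6890) = 0.0003
R_conv_out = 1/(23.0200*9.6890) = 0.0045
R_total = 0.0156 K/W
Q = 216.8950 / 0.0156 = 13882.0151 W

R_total = 0.0156 K/W, Q = 13882.0151 W


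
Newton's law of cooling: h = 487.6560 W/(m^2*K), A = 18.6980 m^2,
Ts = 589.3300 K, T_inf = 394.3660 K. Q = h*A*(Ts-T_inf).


dT = 194.9640 K
Q = 487.6560 * 18.6980 * 194.9640 = 1777719.1633 W

1777719.1633 W


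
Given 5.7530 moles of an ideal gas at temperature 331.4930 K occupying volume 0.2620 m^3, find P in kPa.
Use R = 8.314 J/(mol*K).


P = nRT/V = 5.7530 * 8.314 * 331.4930 / 0.2620
= 15855.4567 / 0.2620 = 60517.0103 Pa = 60.5170 kPa

60.5170 kPa


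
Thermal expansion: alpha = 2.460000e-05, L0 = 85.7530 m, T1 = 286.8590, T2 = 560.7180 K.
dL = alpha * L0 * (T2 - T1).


dT = 273.8590 K
dL = 2.460000e-05 * 85.7530 * 273.8590 = 0.577712 m
L_final = 86.330712 m

dL = 0.577712 m


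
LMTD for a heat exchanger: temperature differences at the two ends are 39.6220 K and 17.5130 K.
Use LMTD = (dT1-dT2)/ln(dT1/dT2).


dT1/dT2 = 2.2624
ln(dT1/dT2) = 0.8164
LMTD = 22.1090 / 0.8164 = 27.0797 K

27.0797 K


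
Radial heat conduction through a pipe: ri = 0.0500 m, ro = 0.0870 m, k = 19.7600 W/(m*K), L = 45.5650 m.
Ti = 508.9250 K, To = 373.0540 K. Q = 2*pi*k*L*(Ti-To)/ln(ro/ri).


dT = 135.8710 K
ln(ro/ri) = 0.5539
Q = 2*pi*19.7600*45.5650*135.8710 / 0.5539 = 1387730.9115 W

1387730.9115 W


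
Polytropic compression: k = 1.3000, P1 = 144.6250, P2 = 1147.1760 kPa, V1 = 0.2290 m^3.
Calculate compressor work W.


(k-1)/k = 0.2308
(P2/P1)^exp = 1.6127
W = 4.3333 * 144.6250 * 0.2290 * (1.6127 - 1) = 87.9309 kJ

87.9309 kJ


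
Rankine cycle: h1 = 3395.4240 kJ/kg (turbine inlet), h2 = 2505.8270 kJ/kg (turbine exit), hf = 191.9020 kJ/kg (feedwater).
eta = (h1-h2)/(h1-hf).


W = 889.5970 kJ/kg
Q_in = 3203.5220 kJ/kg
eta = 0.2777 = 27.7693%

eta = 27.7693%


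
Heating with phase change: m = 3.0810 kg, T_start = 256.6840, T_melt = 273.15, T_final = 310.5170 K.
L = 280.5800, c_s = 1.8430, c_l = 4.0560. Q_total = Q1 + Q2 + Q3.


Q1 (sensible, solid) = 3.0810 * 1.8430 * 16.4660 = 93.4986 kJ
Q2 (latent) = 3.0810 * 280.5800 = 864.4670 kJ
Q3 (sensible, liquid) = 3.0810 * 4.0560 * 37.3670 = 466.9581 kJ
Q_total = 1424.9236 kJ

1424.9236 kJ


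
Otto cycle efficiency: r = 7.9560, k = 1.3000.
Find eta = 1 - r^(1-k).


r^(k-1) = 1.8630
eta = 1 - 1/1.8630 = 0.4632 = 46.3226%

46.3226%


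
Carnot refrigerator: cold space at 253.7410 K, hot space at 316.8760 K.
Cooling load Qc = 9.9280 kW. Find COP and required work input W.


COP = 253.7410 / 63.1350 = 4.0190
W = 9.9280 / 4.0190 = 2.4703 kW

COP = 4.0190, W = 2.4703 kW


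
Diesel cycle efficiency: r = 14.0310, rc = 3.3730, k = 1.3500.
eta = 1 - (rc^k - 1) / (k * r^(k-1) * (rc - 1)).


r^(k-1) = 2.5205
rc^k = 5.1620
eta = 0.4845 = 48.4540%

48.4540%


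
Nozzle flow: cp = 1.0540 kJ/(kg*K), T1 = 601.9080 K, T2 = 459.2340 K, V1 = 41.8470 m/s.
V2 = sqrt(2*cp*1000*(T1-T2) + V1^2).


dT = 142.6740 K
2*cp*1000*dT = 300756.7920
V1^2 = 1751.1714
V2 = sqrt(302507.9634) = 550.0072 m/s

550.0072 m/s


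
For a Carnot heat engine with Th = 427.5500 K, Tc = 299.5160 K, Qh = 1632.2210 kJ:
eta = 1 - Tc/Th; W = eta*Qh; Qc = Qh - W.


eta = 1 - 299.5160/427.5500 = 0.2995
W = 0.2995 * 1632.2210 = 488.7844 kJ
Qc = 1632.2210 - 488.7844 = 1143.4366 kJ

eta = 29.9460%, W = 488.7844 kJ, Qc = 1143.4366 kJ


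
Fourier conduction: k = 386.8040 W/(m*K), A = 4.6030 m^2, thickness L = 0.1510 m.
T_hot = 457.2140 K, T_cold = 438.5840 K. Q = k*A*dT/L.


dT = 18.6300 K
Q = 386.8040 * 4.6030 * 18.6300 / 0.1510 = 219668.5276 W

219668.5276 W


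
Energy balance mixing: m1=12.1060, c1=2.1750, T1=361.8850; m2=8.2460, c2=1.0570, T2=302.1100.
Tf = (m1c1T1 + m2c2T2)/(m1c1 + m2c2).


num = 12161.8285
den = 35.0466
Tf = 347.0191 K

347.0191 K


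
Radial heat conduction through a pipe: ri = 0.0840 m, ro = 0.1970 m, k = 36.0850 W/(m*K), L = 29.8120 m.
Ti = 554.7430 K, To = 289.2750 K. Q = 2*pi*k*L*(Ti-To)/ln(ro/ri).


dT = 265.4680 K
ln(ro/ri) = 0.8524
Q = 2*pi*36.0850*29.8120*265.4680 / 0.8524 = 2105101.7227 W

2105101.7227 W


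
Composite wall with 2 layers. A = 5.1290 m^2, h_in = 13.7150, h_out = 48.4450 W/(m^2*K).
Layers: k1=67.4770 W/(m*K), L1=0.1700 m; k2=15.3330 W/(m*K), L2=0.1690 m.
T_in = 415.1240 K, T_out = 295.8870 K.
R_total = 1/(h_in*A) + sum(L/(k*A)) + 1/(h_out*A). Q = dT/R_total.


R_conv_in = 1/(13.7150*5.1290) = 0.0142
R_1 = 0.1700/(67.4770*5.1290) = 0.0005
R_2 = 0.1690/(15.3330*5.1290) = 0.0021
R_conv_out = 1/(48.4450*5.1290) = 0.0040
R_total = 0.0209 K/W
Q = 119.2370 / 0.0209 = 5710.4419 W

R_total = 0.0209 K/W, Q = 5710.4419 W


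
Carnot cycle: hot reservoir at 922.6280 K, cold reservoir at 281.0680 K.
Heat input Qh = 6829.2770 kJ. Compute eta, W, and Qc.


eta = 1 - 281.0680/922.6280 = 0.6954
W = 0.6954 * 6829.2770 = 4748.8164 kJ
Qc = 6829.2770 - 4748.8164 = 2080.4606 kJ

eta = 69.5362%, W = 4748.8164 kJ, Qc = 2080.4606 kJ


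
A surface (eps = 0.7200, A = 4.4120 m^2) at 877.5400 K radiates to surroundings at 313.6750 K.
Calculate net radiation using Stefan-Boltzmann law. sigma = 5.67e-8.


T^4 = 5.9302e+11
Tsurr^4 = 9.6810e+09
Q = 0.7200 * 5.67e-8 * 4.4120 * 5.8334e+11 = 105067.9842 W

105067.9842 W


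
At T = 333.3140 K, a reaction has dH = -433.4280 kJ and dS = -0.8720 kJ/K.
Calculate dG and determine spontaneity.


T*dS = 333.3140 * -0.8720 = -290.6498 kJ
dG = -433.4280 + 290.6498 = -142.7782 kJ (spontaneous)

dG = -142.7782 kJ, spontaneous


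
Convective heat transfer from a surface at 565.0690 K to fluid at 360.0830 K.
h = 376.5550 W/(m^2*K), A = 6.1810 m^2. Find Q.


dT = 204.9860 K
Q = 376.5550 * 6.1810 * 204.9860 = 477102.1385 W

477102.1385 W


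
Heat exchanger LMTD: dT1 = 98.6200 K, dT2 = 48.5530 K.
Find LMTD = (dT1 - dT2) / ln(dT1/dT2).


dT1/dT2 = 2.0312
ln(dT1/dT2) = 0.7086
LMTD = 50.0670 / 0.7086 = 70.6544 K

70.6544 K


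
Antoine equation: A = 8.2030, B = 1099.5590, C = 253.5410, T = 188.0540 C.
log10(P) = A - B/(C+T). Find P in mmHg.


C+T = 441.5950
B/(C+T) = 2.4900
log10(P) = 8.2030 - 2.4900 = 5.7130
P = 10^5.7130 = 516450.1640 mmHg

516450.1640 mmHg


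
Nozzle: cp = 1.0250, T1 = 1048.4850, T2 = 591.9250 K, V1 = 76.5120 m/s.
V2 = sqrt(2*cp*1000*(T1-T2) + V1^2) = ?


dT = 456.5600 K
2*cp*1000*dT = 935948.0000
V1^2 = 5854.0861
V2 = sqrt(941802.0861) = 970.4649 m/s

970.4649 m/s


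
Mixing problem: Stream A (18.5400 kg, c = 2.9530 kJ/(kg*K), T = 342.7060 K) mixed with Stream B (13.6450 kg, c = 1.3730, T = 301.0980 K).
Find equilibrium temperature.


num = 24403.6266
den = 73.4832
Tf = 332.0980 K

332.0980 K


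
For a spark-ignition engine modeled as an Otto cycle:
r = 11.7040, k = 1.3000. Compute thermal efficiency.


r^(k-1) = 2.0917
eta = 1 - 1/2.0917 = 0.5219 = 52.1921%

52.1921%


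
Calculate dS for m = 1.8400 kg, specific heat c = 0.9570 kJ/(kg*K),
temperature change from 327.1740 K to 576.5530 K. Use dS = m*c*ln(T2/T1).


T2/T1 = 1.7622
ln(T2/T1) = 0.5666
dS = 1.8400 * 0.9570 * 0.5666 = 0.9977 kJ/K

0.9977 kJ/K


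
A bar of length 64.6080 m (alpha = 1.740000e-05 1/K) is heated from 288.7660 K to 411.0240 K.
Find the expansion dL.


dT = 122.2580 K
dL = 1.740000e-05 * 64.6080 * 122.2580 = 0.137440 m
L_final = 64.745440 m

dL = 0.137440 m


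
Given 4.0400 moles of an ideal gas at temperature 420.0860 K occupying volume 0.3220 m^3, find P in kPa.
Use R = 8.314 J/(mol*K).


P = nRT/V = 4.0400 * 8.314 * 420.0860 / 0.3220
= 14110.0838 / 0.3220 = 43820.1361 Pa = 43.8201 kPa

43.8201 kPa


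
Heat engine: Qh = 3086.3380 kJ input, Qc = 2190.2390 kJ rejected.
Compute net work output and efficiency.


W = 3086.3380 - 2190.2390 = 896.0990 kJ
eta = 896.0990 / 3086.3380 = 0.2903 = 29.0344%

W = 896.0990 kJ, eta = 29.0344%


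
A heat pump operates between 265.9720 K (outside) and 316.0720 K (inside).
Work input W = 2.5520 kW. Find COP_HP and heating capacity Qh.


COP = 316.0720 / 50.1000 = 6.3088
Qh = 6.3088 * 2.5520 = 16.1001 kW

COP = 6.3088, Qh = 16.1001 kW


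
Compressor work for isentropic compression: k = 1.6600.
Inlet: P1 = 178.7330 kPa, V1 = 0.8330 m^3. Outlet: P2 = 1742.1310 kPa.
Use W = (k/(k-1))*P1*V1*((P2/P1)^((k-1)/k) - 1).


(k-1)/k = 0.3976
(P2/P1)^exp = 2.4727
W = 2.5152 * 178.7330 * 0.8330 * (2.4727 - 1) = 551.4698 kJ

551.4698 kJ


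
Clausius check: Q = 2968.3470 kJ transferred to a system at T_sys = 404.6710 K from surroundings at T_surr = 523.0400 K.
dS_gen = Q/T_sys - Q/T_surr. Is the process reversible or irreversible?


dS_sys = 2968.3470/404.6710 = 7.3352 kJ/K
dS_surr = -2968.3470/523.0400 = -5.6752 kJ/K
dS_gen = 7.3352 - 5.6752 = 1.6600 kJ/K (irreversible)

dS_gen = 1.6600 kJ/K, irreversible


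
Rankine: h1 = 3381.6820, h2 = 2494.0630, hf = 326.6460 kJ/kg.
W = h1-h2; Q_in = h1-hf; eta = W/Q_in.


W = 887.6190 kJ/kg
Q_in = 3055.0360 kJ/kg
eta = 0.2905 = 29.0543%

eta = 29.0543%


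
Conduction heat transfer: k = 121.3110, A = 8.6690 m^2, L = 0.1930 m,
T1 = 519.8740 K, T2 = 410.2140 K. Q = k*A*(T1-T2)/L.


dT = 109.6600 K
Q = 121.3110 * 8.6690 * 109.6600 / 0.1930 = 597530.5553 W

597530.5553 W


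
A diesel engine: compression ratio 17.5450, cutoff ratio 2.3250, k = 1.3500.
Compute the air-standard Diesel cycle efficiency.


r^(k-1) = 2.7255
rc^k = 3.1237
eta = 0.5644 = 56.4396%

56.4396%


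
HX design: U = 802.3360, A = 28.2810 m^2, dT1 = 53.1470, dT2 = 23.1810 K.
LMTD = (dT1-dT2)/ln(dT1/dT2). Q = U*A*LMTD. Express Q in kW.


LMTD = 36.1154 K
Q = 802.3360 * 28.2810 * 36.1154 = 819490.1035 W = 819.4901 kW

819.4901 kW


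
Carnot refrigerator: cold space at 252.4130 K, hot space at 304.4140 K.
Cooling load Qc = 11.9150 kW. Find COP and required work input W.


COP = 252.4130 / 52.0010 = 4.8540
W = 11.9150 / 4.8540 = 2.4547 kW

COP = 4.8540, W = 2.4547 kW


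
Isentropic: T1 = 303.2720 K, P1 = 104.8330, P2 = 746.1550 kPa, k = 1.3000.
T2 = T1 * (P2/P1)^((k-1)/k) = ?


(k-1)/k = 0.2308
(P2/P1)^exp = 1.5729
T2 = 303.2720 * 1.5729 = 477.0063 K

477.0063 K


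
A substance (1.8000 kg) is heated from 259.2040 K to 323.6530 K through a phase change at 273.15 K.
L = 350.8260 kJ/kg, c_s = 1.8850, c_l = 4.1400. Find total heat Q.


Q1 (sensible, solid) = 1.8000 * 1.8850 * 13.9460 = 47.3188 kJ
Q2 (latent) = 1.8000 * 350.8260 = 631.4868 kJ
Q3 (sensible, liquid) = 1.8000 * 4.1400 * 50.5030 = 376.3484 kJ
Q_total = 1055.1539 kJ

1055.1539 kJ


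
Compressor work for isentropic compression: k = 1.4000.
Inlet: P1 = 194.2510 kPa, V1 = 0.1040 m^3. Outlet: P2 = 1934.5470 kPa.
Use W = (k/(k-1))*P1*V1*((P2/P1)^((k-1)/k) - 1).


(k-1)/k = 0.2857
(P2/P1)^exp = 1.9284
W = 3.5000 * 194.2510 * 0.1040 * (1.9284 - 1) = 65.6471 kJ

65.6471 kJ


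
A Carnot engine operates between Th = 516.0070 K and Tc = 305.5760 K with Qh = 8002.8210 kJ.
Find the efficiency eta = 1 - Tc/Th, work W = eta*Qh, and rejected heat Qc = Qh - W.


eta = 1 - 305.5760/516.0070 = 0.4078
W = 0.4078 * 8002.8210 = 3263.6023 kJ
Qc = 8002.8210 - 3263.6023 = 4739.2187 kJ

eta = 40.7806%, W = 3263.6023 kJ, Qc = 4739.2187 kJ


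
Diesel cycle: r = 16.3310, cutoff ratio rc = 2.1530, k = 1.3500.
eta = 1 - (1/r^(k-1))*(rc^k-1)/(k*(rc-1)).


r^(k-1) = 2.6580
rc^k = 2.8158
eta = 0.5611 = 56.1103%

56.1103%
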